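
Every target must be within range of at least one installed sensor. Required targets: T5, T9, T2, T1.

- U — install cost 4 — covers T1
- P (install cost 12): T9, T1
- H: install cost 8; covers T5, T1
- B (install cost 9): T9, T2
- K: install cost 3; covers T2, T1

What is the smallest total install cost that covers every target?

This is an integer covering problem.
The greedy cost-per-new-target heuristic would pick K, H, and B for 20, but a cheaper cover exists.
Choose H and B: together they cover T5, T9, T2, T1 — every target.
Total install cost: 8 + 9 = 17.
No cover costs less than 17.

17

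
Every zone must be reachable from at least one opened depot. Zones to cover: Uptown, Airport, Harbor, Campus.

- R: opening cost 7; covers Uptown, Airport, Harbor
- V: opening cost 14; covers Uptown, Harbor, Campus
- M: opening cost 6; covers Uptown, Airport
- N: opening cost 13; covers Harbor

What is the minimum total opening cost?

The greedy cost-per-new-zone heuristic would pick R and V for 21, but a cheaper cover exists.
Choose V and M: together they cover Uptown, Airport, Harbor, Campus — every zone.
Total opening cost: 14 + 6 = 20.
No cover costs less than 20.

20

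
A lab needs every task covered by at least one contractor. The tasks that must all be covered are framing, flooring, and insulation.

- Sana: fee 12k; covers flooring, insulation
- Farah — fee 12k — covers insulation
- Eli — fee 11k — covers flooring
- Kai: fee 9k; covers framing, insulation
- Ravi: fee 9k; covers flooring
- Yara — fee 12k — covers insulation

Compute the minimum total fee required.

Choose Kai and Ravi: together they cover framing, flooring, insulation — every task.
Total fee: 9 + 9 = 18.
No cover costs less than 18.

18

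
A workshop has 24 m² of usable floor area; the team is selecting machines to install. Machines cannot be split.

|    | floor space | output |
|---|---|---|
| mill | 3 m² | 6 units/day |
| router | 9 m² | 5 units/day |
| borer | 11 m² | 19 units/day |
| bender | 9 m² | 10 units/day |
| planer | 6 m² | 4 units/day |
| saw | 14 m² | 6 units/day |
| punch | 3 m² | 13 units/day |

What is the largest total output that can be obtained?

42

Allowing fractional choices, the relaxed optimum would be about 45.8, but machines are indivisible.
mill + borer + planer + punch: floor space 3 + 11 + 6 + 3 = 23 ≤ 24, output 6 + 19 + 4 + 13 = 42.
borer + bender + punch: floor space 11 + 9 + 3 = 23 ≤ 24, output 19 + 10 + 13 = 42.
The maximum output is 42; one optimal choice is borer, bender, and punch.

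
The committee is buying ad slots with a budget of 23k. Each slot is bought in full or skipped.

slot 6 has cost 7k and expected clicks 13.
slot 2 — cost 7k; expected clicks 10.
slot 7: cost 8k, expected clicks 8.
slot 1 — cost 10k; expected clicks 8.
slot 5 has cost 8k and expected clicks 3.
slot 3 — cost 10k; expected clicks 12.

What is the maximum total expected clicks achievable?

31

Treat it as a binary knapsack problem.
Take slot 6, slot 2, and slot 7: cost 7 + 7 + 8 = 22 ≤ 23, expected clicks 13 + 10 + 8 = 31.
No other feasible combination does better.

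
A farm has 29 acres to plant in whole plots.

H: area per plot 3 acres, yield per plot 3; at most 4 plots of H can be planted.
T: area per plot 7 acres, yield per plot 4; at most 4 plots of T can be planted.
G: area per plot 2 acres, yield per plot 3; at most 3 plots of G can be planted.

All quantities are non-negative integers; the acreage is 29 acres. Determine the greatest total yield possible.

26

3×H, 2×T, and 3×G: area 29 ≤ 29, yield 3·3 + 2·4 + 3·3 = 26.
4×H, 1×T, and 3×G: area 25 ≤ 29, yield 4·3 + 1·4 + 3·3 = 25.
Best is 26.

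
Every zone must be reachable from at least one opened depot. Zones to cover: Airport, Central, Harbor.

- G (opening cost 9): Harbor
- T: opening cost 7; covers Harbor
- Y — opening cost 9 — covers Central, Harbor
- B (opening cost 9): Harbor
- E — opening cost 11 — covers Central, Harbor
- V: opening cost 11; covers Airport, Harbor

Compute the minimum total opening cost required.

Choose Y and V: together they cover Airport, Central, Harbor — every zone.
Total opening cost: 9 + 11 = 20.
No cover costs less than 20.

20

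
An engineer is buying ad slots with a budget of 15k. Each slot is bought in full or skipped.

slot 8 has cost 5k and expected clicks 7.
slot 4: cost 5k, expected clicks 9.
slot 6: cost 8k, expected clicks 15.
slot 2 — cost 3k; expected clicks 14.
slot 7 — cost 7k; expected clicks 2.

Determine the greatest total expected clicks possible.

30

Allowing fractional choices, the relaxed optimum would be about 36.2, but ad slots are indivisible.
slot 8 + slot 4 + slot 2: cost 5 + 5 + 3 = 13 ≤ 15, expected clicks 7 + 9 + 14 = 30.
slot 6 + slot 2: cost 8 + 3 = 11 ≤ 15, expected clicks 15 + 14 = 29.
slot 4 + slot 2 + slot 7: cost 5 + 3 + 7 = 15 ≤ 15, expected clicks 9 + 14 + 2 = 25.
Best is slot 8, slot 4, and slot 2 with total expected clicks 30.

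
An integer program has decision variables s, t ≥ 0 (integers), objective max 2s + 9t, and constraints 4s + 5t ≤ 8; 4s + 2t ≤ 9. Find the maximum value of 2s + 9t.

(s,t)=(0,1): 4·0+5·1=5≤8, 4·0+2·1=2≤9, objective 9.
(s,t)=(1,0): 4·1+5·0=4≤8, 4·1+2·0=4≤9, objective 2.
(s,t)=(0,0): 4·0+5·0=0≤8, 4·0+2·0=0≤9, objective 0.
No feasible integer point exceeds 9.

9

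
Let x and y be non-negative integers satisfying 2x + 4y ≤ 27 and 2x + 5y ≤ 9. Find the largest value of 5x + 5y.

Relaxing integrality, the LP optimum is 22.50 at (x,y) = (4.5, 0), which is not an integer point.
(x,y)=(4,0): 2·4+4·0=8≤27, 2·4+5·0=8≤9, objective 20.
(x,y)=(3,0): 2·3+4·0=6≤27, 2·3+5·0=6≤9, objective 15.
No feasible integer point exceeds 20.

20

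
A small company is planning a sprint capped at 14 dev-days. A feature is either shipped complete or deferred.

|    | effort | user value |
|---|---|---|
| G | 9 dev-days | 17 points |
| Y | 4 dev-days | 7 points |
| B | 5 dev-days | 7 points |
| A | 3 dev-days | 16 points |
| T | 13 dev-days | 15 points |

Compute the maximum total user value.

33

This is an integer program with binary decision variables.
Take G and A: effort 9 + 3 = 12 ≤ 14, user value 17 + 16 = 33.
No other feasible combination does better.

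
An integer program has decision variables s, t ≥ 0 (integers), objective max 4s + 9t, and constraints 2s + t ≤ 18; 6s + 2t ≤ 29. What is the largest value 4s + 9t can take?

(s,t)=(0,14): 2·0+1·14=14≤18, 6·0+2·14=28≤29, objective 126.
(s,t)=(0,13): 2·0+1·13=13≤18, 6·0+2·13=26≤29, objective 117.
The best lattice point is (0,14), giving 126.

126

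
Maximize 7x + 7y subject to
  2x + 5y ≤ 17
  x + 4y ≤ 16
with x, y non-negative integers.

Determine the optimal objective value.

56

(x,y)=(8,0) is feasible, giving 56.
(x,y)=(7,0) is feasible, giving 49.
Maximum is 56 at (x,y)=(8,0).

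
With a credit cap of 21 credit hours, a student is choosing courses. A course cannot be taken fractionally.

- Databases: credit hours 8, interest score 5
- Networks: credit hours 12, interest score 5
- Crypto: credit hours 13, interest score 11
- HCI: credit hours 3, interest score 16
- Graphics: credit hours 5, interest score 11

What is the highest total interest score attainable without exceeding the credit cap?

38

Databases + HCI + Graphics: credit hours 8 + 3 + 5 = 16 ≤ 21, interest score 5 + 16 + 11 = 32.
Crypto + HCI + Graphics: credit hours 13 + 3 + 5 = 21 ≤ 21, interest score 11 + 16 + 11 = 38.
Best is Crypto, HCI, and Graphics with total interest score 38.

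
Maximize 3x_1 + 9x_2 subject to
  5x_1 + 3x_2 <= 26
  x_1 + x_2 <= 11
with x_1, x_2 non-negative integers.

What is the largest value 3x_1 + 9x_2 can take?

Relaxing integrality, the LP optimum is 78.00 at (x_1,x_2) = (0, 8.67), which is not an integer point.
(x_1,x_2)=(0,8): 5·0+3·8=24≤26, 1·0+1·8=8≤11, objective 72.
(x_1,x_2)=(1,7): 5·1+3·7=26≤26, 1·1+1·7=8≤11, objective 66.
Maximum is 72 at (x_1,x_2)=(0,8).

72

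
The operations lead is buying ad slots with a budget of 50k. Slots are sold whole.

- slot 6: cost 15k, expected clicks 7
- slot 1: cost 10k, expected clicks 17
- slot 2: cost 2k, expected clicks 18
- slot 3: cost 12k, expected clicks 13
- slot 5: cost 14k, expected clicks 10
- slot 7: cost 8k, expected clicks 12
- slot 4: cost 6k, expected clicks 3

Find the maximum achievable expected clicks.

slot 6 + slot 1 + slot 2 + slot 5 + slot 7: cost 15 + 10 + 2 + 14 + 8 = 49 ≤ 50, expected clicks 7 + 17 + 18 + 10 + 12 = 64.
slot 1 + slot 2 + slot 3 + slot 5 + slot 7: cost 10 + 2 + 12 + 14 + 8 = 46 ≤ 50, expected clicks 17 + 18 + 13 + 10 + 12 = 70.
slot 6 + slot 1 + slot 2 + slot 3 + slot 7: cost 15 + 10 + 2 + 12 + 8 = 47 ≤ 50, expected clicks 7 + 17 + 18 + 13 + 12 = 67.
Best is slot 1, slot 2, slot 3, slot 5, and slot 7 with total expected clicks 70.

70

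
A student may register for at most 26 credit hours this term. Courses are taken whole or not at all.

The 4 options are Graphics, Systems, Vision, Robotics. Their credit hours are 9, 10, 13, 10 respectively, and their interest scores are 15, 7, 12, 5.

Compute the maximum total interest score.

27

Graphics + Systems: credit hours 9 + 10 = 19 ≤ 26, interest score 15 + 7 = 22.
Graphics + Vision: credit hours 9 + 13 = 22 ≤ 26, interest score 15 + 12 = 27.
Best is Graphics and Vision with total interest score 27.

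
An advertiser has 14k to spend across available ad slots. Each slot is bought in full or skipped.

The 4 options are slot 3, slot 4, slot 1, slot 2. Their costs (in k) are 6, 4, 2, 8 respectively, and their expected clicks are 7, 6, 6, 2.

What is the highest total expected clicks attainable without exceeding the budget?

slot 3 + slot 4 + slot 1: cost 6 + 4 + 2 = 12 ≤ 14, expected clicks 7 + 6 + 6 = 19.
slot 3 + slot 1: cost 6 + 2 = 8 ≤ 14, expected clicks 7 + 6 = 13.
slot 4 + slot 1 + slot 2: cost 4 + 2 + 8 = 14 ≤ 14, expected clicks 6 + 6 + 2 = 14.
Best is slot 3, slot 4, and slot 1 with total expected clicks 19.

19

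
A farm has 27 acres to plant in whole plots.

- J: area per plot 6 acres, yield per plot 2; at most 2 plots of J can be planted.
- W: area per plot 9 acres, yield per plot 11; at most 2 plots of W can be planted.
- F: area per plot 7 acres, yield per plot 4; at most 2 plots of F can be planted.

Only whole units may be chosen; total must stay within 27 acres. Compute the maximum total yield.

26

W has the best ratio (11/9); taking only W gives at most 2×11 = 22 (stopped by the supply cap of 2).
Mixing does better — 2×W and 1×F: area 25 ≤ 27, yield 2·11 + 1·4 = 26.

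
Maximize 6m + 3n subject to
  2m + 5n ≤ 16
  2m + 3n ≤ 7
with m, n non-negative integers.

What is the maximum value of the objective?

18

The continuous relaxation peaks at (3.5, 0) with value 21.00; rounding to a feasible lattice point costs some objective.
(m,n)=(3,0): 2·3+5·0=6≤16, 2·3+3·0=6≤7, objective 18.
(m,n)=(2,1): 2·2+5·1=9≤16, 2·2+3·1=7≤7, objective 15.
(m,n)=(2,0): 2·2+5·0=4≤16, 2·2+3·0=4≤7, objective 12.
No feasible integer point exceeds 18.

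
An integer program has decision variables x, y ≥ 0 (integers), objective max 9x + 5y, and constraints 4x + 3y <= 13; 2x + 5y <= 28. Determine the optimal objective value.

27

Relaxing integrality, the LP optimum is 29.25 at (x,y) = (3.25, 0), which is not an integer point.
(x,y)=(3,0) is feasible, giving 27.
(x,y)=(2,1) is feasible, giving 23.
(x,y)=(2,0) is feasible, giving 18.
No feasible integer point exceeds 27.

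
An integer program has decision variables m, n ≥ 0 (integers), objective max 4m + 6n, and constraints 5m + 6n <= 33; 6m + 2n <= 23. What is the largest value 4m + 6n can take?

30

(m,n)=(0,5) is feasible, giving 30.
(m,n)=(1,4) is feasible, giving 28.
(m,n)=(0,4) is feasible, giving 24.
The best lattice point is (0,5), giving 30.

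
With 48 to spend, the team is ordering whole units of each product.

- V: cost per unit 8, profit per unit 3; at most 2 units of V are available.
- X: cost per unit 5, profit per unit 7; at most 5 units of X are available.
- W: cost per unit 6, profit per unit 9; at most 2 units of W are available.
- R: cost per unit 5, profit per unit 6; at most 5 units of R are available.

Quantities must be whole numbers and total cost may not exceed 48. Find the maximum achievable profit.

65

This is a bounded integer knapsack.
4×X, 2×W, and 3×R: cost 47 ≤ 48, profit 4·7 + 2·9 + 3·6 = 64.
5×X, 2×W, and 2×R: cost 47 ≤ 48, profit 5·7 + 2·9 + 2·6 = 65.
Best is 65.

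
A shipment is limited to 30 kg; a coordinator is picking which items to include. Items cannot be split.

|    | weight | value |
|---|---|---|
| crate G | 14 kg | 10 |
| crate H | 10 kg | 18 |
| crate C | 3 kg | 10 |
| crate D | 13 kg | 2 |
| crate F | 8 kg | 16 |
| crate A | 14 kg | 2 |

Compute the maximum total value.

44

Treat it as a binary knapsack problem.
Allowing fractional choices, the relaxed optimum would be about 50.4, but items are indivisible.
crate G + crate C + crate F: weight 14 + 3 + 8 = 25 ≤ 30, value 10 + 10 + 16 = 36.
crate H + crate C + crate F: weight 10 + 3 + 8 = 21 ≤ 30, value 18 + 10 + 16 = 44.
crate G + crate H + crate C: weight 14 + 10 + 3 = 27 ≤ 30, value 10 + 18 + 10 = 38.
Best is crate H, crate C, and crate F with total value 44.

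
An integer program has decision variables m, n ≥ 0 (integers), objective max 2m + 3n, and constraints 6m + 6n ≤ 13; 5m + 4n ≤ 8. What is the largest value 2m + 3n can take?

(m,n)=(0,2): 6·0+6·2=12≤13, 5·0+4·2=8≤8, objective 6.
(m,n)=(0,1): 6·0+6·1=6≤13, 5·0+4·1=4≤8, objective 3.
Maximum is 6 at (m,n)=(0,2).

6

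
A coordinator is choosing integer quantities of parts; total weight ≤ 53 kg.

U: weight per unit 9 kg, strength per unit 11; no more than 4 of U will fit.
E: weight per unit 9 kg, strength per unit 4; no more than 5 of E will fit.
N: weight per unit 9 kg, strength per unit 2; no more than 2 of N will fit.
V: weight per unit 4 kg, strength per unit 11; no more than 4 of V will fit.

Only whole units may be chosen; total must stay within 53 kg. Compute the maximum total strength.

This is a bounded integer knapsack.
Take 4×U and 4×V: weight 52 ≤ 53, strength 4·11 + 4·11 = 88.
V has the best ratio (11/4) and is taken to its limit of 4; remaining capacity is filled optimally with the others.

88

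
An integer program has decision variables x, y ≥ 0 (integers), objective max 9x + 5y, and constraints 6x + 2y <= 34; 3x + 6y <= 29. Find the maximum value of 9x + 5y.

Relaxing integrality, the LP optimum is 55.80 at (x,y) = (4.87, 2.4), which is not an integer point.
(x,y)=(5,2) is feasible, giving 55.
(x,y)=(5,1) is feasible, giving 50.
(x,y)=(4,2) is feasible, giving 46.
The best lattice point is (5,2), giving 55.

55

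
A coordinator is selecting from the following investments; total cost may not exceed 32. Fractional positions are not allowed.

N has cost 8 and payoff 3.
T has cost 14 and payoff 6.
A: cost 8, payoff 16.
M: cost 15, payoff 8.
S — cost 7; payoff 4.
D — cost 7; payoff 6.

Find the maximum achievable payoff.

Allowing fractional choices, the relaxed optimum would be about 31.3, but investments are indivisible.
A + M + D: cost 8 + 15 + 7 = 30 ≤ 32, payoff 16 + 8 + 6 = 30.
N + A + S + D: cost 8 + 8 + 7 + 7 = 30 ≤ 32, payoff 3 + 16 + 4 + 6 = 29.
Best is A, M, and D with total payoff 30.

30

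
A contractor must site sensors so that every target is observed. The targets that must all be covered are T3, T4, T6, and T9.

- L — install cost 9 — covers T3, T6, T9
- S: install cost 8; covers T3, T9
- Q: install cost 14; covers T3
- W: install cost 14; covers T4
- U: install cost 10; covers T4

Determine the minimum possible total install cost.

This is a weighted set-cover instance.
Choose L and U: together they cover T3, T4, T6, T9 — every target.
Total install cost: 9 + 10 = 19.

19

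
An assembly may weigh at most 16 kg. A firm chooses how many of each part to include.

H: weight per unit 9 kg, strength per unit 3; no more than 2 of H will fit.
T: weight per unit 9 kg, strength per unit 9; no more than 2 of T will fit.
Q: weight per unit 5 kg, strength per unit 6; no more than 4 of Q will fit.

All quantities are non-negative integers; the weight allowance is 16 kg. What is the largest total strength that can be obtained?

1×T and 1×Q: weight 14 ≤ 16, strength 1·9 + 1·6 = 15.
3×Q: weight 15 ≤ 16, strength 3·6 = 18.
Best is 18.

18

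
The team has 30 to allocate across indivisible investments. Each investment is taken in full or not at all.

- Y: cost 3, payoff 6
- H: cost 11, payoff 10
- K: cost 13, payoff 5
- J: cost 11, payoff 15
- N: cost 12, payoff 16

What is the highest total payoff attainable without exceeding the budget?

37

Allowing fractional choices, the relaxed optimum would be about 40.6, but investments are indivisible.
Y + J + N: cost 3 + 11 + 12 = 26 ≤ 30, payoff 6 + 15 + 16 = 37.
Y + H + N: cost 3 + 11 + 12 = 26 ≤ 30, payoff 6 + 10 + 16 = 32.
Best is Y, J, and N with total payoff 37.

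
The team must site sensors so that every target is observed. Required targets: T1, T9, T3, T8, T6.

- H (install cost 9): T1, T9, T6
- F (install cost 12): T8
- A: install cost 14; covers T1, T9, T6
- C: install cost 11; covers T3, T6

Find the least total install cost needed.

This is a weighted set-cover instance.
Choose H, F, and C: together they cover T1, T9, T3, T8, T6 — every target.
Total install cost: 9 + 12 + 11 = 32.
No cover costs less than 32.

32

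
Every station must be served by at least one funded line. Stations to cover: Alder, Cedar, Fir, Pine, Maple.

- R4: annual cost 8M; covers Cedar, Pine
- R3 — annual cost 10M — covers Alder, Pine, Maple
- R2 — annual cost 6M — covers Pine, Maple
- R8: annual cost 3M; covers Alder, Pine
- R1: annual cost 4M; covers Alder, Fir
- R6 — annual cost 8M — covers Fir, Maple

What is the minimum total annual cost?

The greedy cost-per-new-station heuristic would pick R8, R1, R2, and R4 for 21, but a cheaper cover exists.
Choose R4, R2, and R1: together they cover Alder, Cedar, Fir, Pine, Maple — every station.
Total annual cost: 8 + 6 + 4 = 18.
No cover costs less than 18.

18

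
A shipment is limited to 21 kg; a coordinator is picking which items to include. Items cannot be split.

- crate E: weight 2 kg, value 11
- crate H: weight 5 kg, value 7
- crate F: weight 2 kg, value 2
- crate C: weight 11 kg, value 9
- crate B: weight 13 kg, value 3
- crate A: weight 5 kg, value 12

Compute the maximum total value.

Take crate E, crate F, crate C, and crate A: weight 2 + 2 + 11 + 5 = 20 ≤ 21, value 11 + 2 + 9 + 12 = 34.
No other feasible combination does better.

34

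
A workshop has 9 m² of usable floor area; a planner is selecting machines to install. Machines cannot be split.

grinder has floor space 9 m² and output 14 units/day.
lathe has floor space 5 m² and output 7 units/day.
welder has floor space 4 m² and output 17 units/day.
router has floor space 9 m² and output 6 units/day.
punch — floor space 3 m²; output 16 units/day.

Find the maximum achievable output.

33

Treat it as a binary knapsack problem.
Allowing fractional choices, the relaxed optimum would be about 36.1, but machines are indivisible.
welder + punch: floor space 4 + 3 = 7 ≤ 9, output 17 + 16 = 33.
lathe + punch: floor space 5 + 3 = 8 ≤ 9, output 7 + 16 = 23.
lathe + welder: floor space 5 + 4 = 9 ≤ 9, output 7 + 17 = 24.
Best is welder and punch with total output 33.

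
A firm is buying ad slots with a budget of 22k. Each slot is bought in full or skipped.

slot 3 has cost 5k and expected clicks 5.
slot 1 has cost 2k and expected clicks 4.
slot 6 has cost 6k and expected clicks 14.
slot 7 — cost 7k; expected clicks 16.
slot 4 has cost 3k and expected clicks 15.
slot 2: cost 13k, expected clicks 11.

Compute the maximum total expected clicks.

slot 6 + slot 7 + slot 4: cost 6 + 7 + 3 = 16 ≤ 22, expected clicks 14 + 16 + 15 = 45.
slot 3 + slot 6 + slot 7 + slot 4: cost 5 + 6 + 7 + 3 = 21 ≤ 22, expected clicks 5 + 14 + 16 + 15 = 50.
slot 1 + slot 6 + slot 7 + slot 4: cost 2 + 6 + 7 + 3 = 18 ≤ 22, expected clicks 4 + 14 + 16 + 15 = 49.
Best is slot 3, slot 6, slot 7, and slot 4 with total expected clicks 50.

50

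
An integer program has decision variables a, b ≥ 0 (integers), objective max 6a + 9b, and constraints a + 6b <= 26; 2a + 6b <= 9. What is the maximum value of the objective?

24

(a,b)=(4,0): 1·4+6·0=4≤26, 2·4+6·0=8≤9, objective 24.
(a,b)=(3,0): 1·3+6·0=3≤26, 2·3+6·0=6≤9, objective 18.
The best lattice point is (4,0), giving 24.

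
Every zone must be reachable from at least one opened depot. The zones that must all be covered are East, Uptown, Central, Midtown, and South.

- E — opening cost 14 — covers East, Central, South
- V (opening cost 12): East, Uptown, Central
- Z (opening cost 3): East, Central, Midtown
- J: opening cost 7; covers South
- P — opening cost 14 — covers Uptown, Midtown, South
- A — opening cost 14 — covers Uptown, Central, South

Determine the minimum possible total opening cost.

Choose Z and P: together they cover East, Uptown, Central, Midtown, South — every zone.
Total opening cost: 3 + 14 = 17.

17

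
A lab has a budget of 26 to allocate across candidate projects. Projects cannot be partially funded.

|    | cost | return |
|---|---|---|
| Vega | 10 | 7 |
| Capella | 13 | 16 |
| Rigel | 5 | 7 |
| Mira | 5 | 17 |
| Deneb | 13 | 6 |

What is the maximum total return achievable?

Vega + Rigel + Mira: cost 10 + 5 + 5 = 20 ≤ 26, return 7 + 7 + 17 = 31.
Capella + Mira: cost 13 + 5 = 18 ≤ 26, return 16 + 17 = 33.
Capella + Rigel + Mira: cost 13 + 5 + 5 = 23 ≤ 26, return 16 + 7 + 17 = 40.
Best is Capella, Rigel, and Mira with total return 40.

40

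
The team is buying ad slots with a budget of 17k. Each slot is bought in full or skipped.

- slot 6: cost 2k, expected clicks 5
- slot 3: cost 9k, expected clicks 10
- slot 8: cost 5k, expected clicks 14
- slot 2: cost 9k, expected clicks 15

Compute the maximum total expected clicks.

34

Treat it as a binary knapsack problem.
slot 6 + slot 8 + slot 2: cost 2 + 5 + 9 = 16 ≤ 17, expected clicks 5 + 14 + 15 = 34.
slot 8 + slot 2: cost 5 + 9 = 14 ≤ 17, expected clicks 14 + 15 = 29.
slot 6 + slot 3 + slot 8: cost 2 + 9 + 5 = 16 ≤ 17, expected clicks 5 + 10 + 14 = 29.
Best is slot 6, slot 8, and slot 2 with total expected clicks 34.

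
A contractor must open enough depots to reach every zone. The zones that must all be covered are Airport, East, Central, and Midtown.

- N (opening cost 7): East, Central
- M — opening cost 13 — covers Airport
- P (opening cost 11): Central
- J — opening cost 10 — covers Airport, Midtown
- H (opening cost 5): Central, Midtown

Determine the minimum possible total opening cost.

This is an integer covering problem.
The greedy cost-per-new-zone heuristic would pick H, N, and J for 22, but a cheaper cover exists.
Choose N and J: together they cover Airport, East, Central, Midtown — every zone.
Total opening cost: 7 + 10 = 17.
No cover costs less than 17.

17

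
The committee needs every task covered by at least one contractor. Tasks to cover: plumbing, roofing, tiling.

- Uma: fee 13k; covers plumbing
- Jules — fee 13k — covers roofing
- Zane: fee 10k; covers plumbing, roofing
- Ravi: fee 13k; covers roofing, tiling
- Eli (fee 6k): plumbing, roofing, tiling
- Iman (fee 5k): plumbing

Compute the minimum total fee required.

6

This is a weighted set-cover instance.
Eli alone covers plumbing, roofing, tiling — every task.
Total fee: 6.
No cover costs less than 6.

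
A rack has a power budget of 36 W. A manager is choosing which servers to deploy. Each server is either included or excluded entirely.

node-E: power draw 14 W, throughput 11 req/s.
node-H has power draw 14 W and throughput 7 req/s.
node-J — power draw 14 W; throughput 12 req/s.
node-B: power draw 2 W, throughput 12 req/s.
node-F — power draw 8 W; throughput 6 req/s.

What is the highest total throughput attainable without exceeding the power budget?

Treat it as a binary knapsack problem.
Allowing fractional choices, the relaxed optimum would be about 39.5, but servers are indivisible.
node-E + node-J + node-B: power draw 14 + 14 + 2 = 30 ≤ 36, throughput 11 + 12 + 12 = 35.
node-J + node-B + node-F: power draw 14 + 2 + 8 = 24 ≤ 36, throughput 12 + 12 + 6 = 30.
node-H + node-J + node-B: power draw 14 + 14 + 2 = 30 ≤ 36, throughput 7 + 12 + 12 = 31.
Best is node-E, node-J, and node-B with total throughput 35.

35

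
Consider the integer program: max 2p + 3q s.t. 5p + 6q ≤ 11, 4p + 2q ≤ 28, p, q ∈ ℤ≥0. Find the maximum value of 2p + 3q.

5

(p,q)=(1,1) is feasible, giving 5.
(p,q)=(2,0) is feasible, giving 4.
(p,q)=(0,1) is feasible, giving 3.
Maximum is 5 at (p,q)=(1,1).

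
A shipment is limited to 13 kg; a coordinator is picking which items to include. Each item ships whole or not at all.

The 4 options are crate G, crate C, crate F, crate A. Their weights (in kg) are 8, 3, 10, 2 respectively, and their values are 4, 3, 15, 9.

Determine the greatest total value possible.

Allowing fractional choices, the relaxed optimum would be about 25.0, but items are indivisible.
crate F + crate A: weight 10 + 2 = 12 ≤ 13, value 15 + 9 = 24.
crate C + crate F: weight 3 + 10 = 13 ≤ 13, value 3 + 15 = 18.
Best is crate F and crate A with total value 24.

24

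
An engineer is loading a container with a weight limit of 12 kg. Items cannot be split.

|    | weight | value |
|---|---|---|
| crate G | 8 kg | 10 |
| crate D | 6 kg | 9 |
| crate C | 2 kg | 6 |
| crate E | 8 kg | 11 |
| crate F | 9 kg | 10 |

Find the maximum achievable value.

17

Take crate C and crate E: weight 2 + 8 = 10 ≤ 12, value 6 + 11 = 17.
No other feasible combination does better.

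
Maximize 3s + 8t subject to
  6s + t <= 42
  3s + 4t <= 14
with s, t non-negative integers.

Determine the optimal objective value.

(s,t)=(0,3) is feasible, giving 24.
(s,t)=(1,2) is feasible, giving 19.
(s,t)=(0,2) is feasible, giving 16.
No feasible integer point exceeds 24.

24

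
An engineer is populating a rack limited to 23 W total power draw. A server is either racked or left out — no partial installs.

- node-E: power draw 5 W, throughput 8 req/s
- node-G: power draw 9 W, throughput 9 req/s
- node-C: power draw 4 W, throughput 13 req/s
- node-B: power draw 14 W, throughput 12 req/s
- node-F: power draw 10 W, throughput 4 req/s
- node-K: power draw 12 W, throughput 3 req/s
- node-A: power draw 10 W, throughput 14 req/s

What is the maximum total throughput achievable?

node-E + node-C + node-A: power draw 5 + 4 + 10 = 19 ≤ 23, throughput 8 + 13 + 14 = 35.
node-E + node-C + node-B: power draw 5 + 4 + 14 = 23 ≤ 23, throughput 8 + 13 + 12 = 33.
node-G + node-C + node-A: power draw 9 + 4 + 10 = 23 ≤ 23, throughput 9 + 13 + 14 = 36.
Best is node-G, node-C, and node-A with total throughput 36.

36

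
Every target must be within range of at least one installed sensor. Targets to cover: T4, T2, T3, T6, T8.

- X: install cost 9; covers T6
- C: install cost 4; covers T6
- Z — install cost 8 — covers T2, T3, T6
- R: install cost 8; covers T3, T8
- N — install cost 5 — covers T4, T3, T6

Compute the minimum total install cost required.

Choose Z, R, and N: together they cover T4, T2, T3, T6, T8 — every target.
Total install cost: 8 + 8 + 5 = 21.
No cover costs less than 21.

21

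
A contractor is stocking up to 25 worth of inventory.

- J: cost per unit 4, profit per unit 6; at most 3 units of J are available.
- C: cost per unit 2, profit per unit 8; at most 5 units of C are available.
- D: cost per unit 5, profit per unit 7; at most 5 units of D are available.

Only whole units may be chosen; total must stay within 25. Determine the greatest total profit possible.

5×C and 3×D: cost 25 ≤ 25, profit 5·8 + 3·7 = 61.
1×J, 5×C, and 2×D: cost 24 ≤ 25, profit 1·6 + 5·8 + 2·7 = 60.
Best is 61.

61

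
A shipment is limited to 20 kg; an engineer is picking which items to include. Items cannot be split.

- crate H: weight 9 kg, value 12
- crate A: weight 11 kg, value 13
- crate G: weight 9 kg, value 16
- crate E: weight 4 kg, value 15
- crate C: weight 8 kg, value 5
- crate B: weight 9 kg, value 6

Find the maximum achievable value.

31

Allowing fractional choices, the relaxed optimum would be about 40.3, but items are indivisible.
crate A + crate G: weight 11 + 9 = 20 ≤ 20, value 13 + 16 = 29.
crate A + crate E: weight 11 + 4 = 15 ≤ 20, value 13 + 15 = 28.
crate G + crate E: weight 9 + 4 = 13 ≤ 20, value 16 + 15 = 31.
Best is crate G and crate E with total value 31.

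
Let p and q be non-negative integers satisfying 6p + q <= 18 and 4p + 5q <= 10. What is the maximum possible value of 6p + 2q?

(p,q)=(2,0) is feasible, giving 12.
(p,q)=(1,1) is feasible, giving 8.
(p,q)=(1,0) is feasible, giving 6.
No feasible integer point exceeds 12.

12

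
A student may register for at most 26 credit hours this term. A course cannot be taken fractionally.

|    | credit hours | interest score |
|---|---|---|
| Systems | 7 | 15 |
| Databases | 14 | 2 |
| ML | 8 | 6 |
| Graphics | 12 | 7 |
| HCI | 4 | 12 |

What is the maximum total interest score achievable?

34

This is an integer program with binary decision variables.
Take Systems, Graphics, and HCI: credit hours 7 + 12 + 4 = 23 ≤ 26, interest score 15 + 7 + 12 = 34.
No other feasible combination does better.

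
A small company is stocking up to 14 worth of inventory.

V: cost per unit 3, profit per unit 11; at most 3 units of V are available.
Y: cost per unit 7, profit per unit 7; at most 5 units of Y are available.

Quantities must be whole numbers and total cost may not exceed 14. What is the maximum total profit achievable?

3×V: cost 9 ≤ 14, profit 3·11 = 33.
2×V and 1×Y: cost 13 ≤ 14, profit 2·11 + 1·7 = 29.
Best is 33.

33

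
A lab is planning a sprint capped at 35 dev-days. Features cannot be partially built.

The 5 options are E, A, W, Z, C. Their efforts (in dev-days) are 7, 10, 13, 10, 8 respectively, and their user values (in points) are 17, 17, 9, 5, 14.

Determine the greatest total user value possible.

E + A + W: effort 7 + 10 + 13 = 30 ≤ 35, user value 17 + 17 + 9 = 43.
E + A + C: effort 7 + 10 + 8 = 25 ≤ 35, user value 17 + 17 + 14 = 48.
E + A + Z + C: effort 7 + 10 + 10 + 8 = 35 ≤ 35, user value 17 + 17 + 5 + 14 = 53.
Best is E, A, Z, and C with total user value 53.

53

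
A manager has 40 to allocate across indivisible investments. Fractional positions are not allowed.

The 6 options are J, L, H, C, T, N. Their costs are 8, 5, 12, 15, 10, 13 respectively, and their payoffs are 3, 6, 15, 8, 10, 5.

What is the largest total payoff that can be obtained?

J + L + H + T: cost 8 + 5 + 12 + 10 = 35 ≤ 40, payoff 3 + 6 + 15 + 10 = 34.
L + H + T + N: cost 5 + 12 + 10 + 13 = 40 ≤ 40, payoff 6 + 15 + 10 + 5 = 36.
Best is L, H, T, and N with total payoff 36.

36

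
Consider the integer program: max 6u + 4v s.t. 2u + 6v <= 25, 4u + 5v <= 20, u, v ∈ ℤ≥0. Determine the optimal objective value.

30

(u,v)=(5,0): 2·5+6·0=10≤25, 4·5+5·0=20≤20, objective 30.
(u,v)=(4,0): 2·4+6·0=8≤25, 4·4+5·0=16≤20, objective 24.
No feasible integer point exceeds 30.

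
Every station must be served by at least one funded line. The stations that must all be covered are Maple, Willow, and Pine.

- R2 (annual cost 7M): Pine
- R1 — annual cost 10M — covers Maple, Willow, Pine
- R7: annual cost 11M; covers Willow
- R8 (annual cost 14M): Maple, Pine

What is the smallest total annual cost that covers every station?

This is an integer covering problem.
R1 alone covers Maple, Willow, Pine — every station.
Total annual cost: 10.
No cover costs less than 10.

10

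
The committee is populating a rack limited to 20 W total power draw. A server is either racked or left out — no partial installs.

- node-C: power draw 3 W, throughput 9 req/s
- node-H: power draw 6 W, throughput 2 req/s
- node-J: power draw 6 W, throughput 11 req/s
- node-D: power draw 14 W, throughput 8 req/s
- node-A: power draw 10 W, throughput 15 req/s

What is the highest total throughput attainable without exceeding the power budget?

35

node-C + node-H + node-A: power draw 3 + 6 + 10 = 19 ≤ 20, throughput 9 + 2 + 15 = 26.
node-J + node-A: power draw 6 + 10 = 16 ≤ 20, throughput 11 + 15 = 26.
node-C + node-J + node-A: power draw 3 + 6 + 10 = 19 ≤ 20, throughput 9 + 11 + 15 = 35.
Best is node-C, node-J, and node-A with total throughput 35.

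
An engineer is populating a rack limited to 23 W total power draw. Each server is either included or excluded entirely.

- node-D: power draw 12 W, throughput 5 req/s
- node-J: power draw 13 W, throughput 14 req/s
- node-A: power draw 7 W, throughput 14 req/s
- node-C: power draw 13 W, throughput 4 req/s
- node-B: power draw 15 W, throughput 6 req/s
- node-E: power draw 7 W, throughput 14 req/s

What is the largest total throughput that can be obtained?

28

Take node-A and node-E: power draw 7 + 7 = 14 ≤ 23, throughput 14 + 14 = 28.
No feasible combination exceeds this.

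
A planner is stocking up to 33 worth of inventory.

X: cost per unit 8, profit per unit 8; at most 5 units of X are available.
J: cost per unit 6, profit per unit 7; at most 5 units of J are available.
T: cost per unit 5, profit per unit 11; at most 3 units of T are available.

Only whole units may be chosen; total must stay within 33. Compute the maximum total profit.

54

2×X and 3×T: cost 31 ≤ 33, profit 2·8 + 3·11 = 49.
3×J and 3×T: cost 33 ≤ 33, profit 3·7 + 3·11 = 54.
Best is 54.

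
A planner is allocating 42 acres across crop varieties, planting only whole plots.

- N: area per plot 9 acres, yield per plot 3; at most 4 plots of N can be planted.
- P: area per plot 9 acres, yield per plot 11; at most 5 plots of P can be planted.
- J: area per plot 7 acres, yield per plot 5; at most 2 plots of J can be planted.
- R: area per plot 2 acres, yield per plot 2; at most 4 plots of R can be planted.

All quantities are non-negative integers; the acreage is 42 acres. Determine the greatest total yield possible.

This is a bounded integer knapsack.
4×P and 2×R: area 40 ≤ 42, yield 4·11 + 2·2 = 48.
4×P and 3×R: area 42 ≤ 42, yield 4·11 + 3·2 = 50.
Best is 50.

50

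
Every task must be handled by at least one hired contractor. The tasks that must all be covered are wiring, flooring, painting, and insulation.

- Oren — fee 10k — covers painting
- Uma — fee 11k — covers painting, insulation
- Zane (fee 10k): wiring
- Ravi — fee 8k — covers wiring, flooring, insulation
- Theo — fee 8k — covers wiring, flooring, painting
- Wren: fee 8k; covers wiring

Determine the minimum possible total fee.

Choose Ravi and Theo: together they cover wiring, flooring, painting, insulation — every task.
Total fee: 8 + 8 = 16.
No cover costs less than 16.

16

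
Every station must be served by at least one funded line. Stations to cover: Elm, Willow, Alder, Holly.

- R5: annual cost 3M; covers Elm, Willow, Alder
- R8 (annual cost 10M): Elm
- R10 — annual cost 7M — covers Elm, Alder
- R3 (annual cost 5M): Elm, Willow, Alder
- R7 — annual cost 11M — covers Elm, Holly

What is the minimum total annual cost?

14

This is an integer covering problem.
Choose R5 and R7: together they cover Elm, Willow, Alder, Holly — every station.
Total annual cost: 3 + 11 = 14.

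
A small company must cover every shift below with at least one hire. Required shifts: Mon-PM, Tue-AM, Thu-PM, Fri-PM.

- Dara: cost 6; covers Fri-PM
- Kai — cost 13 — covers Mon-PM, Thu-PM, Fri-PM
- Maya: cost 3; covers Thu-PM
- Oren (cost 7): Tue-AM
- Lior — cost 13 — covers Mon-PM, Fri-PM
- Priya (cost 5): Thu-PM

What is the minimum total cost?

This is an integer covering problem.
The greedy cost-per-new-shift heuristic would pick Maya, Dara, Oren, and Kai for 29, but a cheaper cover exists.
Choose Kai and Oren: together they cover Mon-PM, Tue-AM, Thu-PM, Fri-PM — every shift.
Total cost: 13 + 7 = 20.
No cover costs less than 20.

20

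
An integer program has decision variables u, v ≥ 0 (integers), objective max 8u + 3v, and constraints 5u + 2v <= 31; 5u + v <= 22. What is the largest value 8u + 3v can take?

(u,v)=(1,13) is feasible, giving 47.
(u,v)=(2,10) is feasible, giving 46.
(u,v)=(1,12) is feasible, giving 44.
No feasible integer point exceeds 47.

47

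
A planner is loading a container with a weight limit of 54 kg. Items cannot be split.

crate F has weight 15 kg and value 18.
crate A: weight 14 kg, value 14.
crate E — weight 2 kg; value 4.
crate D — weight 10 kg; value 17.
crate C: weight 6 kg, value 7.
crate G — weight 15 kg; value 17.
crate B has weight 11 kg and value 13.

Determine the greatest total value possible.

Allowing fractional choices, the relaxed optimum would be about 70.3, but items are indivisible.
crate F + crate E + crate D + crate G + crate B: weight 15 + 2 + 10 + 15 + 11 = 53 ≤ 54, value 18 + 4 + 17 + 17 + 13 = 69.
crate F + crate A + crate E + crate D + crate B: weight 15 + 14 + 2 + 10 + 11 = 52 ≤ 54, value 18 + 14 + 4 + 17 + 13 = 66.
Best is crate F, crate E, crate D, crate G, and crate B with total value 69.

69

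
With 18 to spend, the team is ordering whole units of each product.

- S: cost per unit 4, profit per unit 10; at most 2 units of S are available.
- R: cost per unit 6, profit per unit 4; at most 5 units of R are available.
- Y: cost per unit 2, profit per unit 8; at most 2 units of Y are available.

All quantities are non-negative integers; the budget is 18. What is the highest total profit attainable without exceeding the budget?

40

2×S, 1×R, and 2×Y: cost 18 ≤ 18, profit 2·10 + 1·4 + 2·8 = 40.
2×S and 2×Y: cost 12 ≤ 18, profit 2·10 + 2·8 = 36.
Best is 40.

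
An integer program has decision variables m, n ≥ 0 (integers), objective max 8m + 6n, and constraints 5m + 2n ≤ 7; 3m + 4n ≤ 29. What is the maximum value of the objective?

18

Relaxing integrality, the LP optimum is 21.00 at (m,n) = (0, 3.5), which is not an integer point.
(m,n)=(0,3): 5·0+2·3=6≤7, 3·0+4·3=12≤29, objective 18.
(m,n)=(0,2): 5·0+2·2=4≤7, 3·0+4·2=8≤29, objective 12.
Maximum is 18 at (m,n)=(0,3).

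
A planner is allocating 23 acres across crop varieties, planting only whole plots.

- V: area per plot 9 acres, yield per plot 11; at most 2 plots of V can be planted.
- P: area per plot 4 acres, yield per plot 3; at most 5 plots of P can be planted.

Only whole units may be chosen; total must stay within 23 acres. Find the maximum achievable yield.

This is a bounded integer knapsack.
2×V and 1×P: area 22 ≤ 23, yield 2·11 + 1·3 = 25.
2×V: area 18 ≤ 23, yield 2·11 = 22.
Best is 25.

25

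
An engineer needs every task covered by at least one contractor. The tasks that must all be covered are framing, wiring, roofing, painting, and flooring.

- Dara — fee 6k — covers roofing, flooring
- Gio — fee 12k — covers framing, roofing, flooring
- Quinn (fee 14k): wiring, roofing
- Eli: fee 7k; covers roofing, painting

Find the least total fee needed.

33

The greedy cost-per-new-task heuristic would pick Dara, Eli, Gio, and Quinn for 39, but a cheaper cover exists.
Choose Gio, Quinn, and Eli: together they cover framing, wiring, roofing, painting, flooring — every task.
Total fee: 12 + 14 + 7 = 33.
No cover costs less than 33.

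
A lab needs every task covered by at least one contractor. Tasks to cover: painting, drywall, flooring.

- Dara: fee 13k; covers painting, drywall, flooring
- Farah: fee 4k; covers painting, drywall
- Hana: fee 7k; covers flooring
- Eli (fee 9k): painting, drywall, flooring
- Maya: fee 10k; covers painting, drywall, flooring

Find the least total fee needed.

The greedy cost-per-new-task heuristic would pick Farah and Hana for 11, but a cheaper cover exists.
Eli alone covers painting, drywall, flooring — every task.
Total fee: 9.
No cover costs less than 9.

9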